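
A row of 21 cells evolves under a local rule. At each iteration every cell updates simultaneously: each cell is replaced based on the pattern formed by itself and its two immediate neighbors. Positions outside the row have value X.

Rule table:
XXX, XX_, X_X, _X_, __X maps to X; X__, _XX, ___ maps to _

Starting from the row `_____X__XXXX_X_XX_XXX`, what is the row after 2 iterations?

iteration 1: ____XX_X_XXXXXX_XX_XX
iteration 2: ___X_XXXX_XXXXXX_XX_X

___X_XXXX_XXXXXX_XX_X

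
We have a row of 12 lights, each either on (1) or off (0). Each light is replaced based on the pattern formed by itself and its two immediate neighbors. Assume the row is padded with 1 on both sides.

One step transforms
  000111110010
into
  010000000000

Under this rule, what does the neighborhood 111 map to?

At position 4 the neighborhood is 111; the next row has 0 there.

0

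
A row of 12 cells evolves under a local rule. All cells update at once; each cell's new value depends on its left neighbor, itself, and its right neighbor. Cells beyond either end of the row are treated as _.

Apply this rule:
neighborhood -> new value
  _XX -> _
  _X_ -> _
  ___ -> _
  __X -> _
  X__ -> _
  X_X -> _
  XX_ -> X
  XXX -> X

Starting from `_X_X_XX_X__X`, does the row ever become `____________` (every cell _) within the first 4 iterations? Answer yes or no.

iteration 1: ______X_____
iteration 2: ____________
all cells are _ at iteration 2

yes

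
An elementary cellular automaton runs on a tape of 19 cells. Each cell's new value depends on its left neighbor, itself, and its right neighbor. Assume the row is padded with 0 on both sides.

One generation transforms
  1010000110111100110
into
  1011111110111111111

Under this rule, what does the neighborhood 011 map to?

1

At position 7 the neighborhood is 011; the next row has 1 there.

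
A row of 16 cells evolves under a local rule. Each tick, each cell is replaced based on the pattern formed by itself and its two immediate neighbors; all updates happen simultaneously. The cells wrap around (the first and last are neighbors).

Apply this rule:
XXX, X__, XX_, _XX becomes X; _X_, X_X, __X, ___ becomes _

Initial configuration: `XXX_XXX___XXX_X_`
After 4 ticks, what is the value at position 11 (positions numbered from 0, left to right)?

tick 1: XXX_XXXX__XXX___
tick 2: XXX_XXXXX_XXXX__
tick 3: XXX_XXXXX_XXXXX_
tick 4: XXX_XXXXX_XXXXX_
position 11 holds X

X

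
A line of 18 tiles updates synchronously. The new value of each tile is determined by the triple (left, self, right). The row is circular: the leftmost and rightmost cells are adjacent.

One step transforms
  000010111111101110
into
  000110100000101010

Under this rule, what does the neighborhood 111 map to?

At position 7 the neighborhood is 111; the next row has 0 there.

0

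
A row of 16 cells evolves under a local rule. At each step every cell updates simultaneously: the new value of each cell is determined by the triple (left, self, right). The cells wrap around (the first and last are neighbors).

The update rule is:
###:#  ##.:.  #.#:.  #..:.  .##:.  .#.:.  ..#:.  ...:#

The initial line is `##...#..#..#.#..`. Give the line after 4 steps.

.......#########

step 1: ...#............
step 2: ##...###########
step 3: #..#..##########
step 4: .......#########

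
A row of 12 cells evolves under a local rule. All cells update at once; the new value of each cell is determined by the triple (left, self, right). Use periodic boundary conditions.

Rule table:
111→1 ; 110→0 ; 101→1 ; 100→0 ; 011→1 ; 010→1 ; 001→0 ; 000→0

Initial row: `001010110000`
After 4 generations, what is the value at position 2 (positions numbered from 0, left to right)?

001111100000
001111000000
001110000000
001100000000
position 2 holds 1

1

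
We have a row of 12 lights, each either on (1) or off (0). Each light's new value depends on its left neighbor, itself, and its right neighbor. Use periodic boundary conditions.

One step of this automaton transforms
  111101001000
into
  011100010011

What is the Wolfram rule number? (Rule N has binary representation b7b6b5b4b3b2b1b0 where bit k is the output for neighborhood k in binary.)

position 1: 111 → 1  (bit 7 = 1)
position 3: 110 → 1  (bit 6 = 1)
position 4: 101 → 0  (bit 5 = 0)
position 6: 100 → 0  (bit 4 = 0)
position 0: 011 → 0  (bit 3 = 0)
position 5: 010 → 0  (bit 2 = 0)
position 7: 001 → 1  (bit 1 = 1)
position 10: 000 → 1  (bit 0 = 1)
bits b7..b0 = 11000011 = 195

195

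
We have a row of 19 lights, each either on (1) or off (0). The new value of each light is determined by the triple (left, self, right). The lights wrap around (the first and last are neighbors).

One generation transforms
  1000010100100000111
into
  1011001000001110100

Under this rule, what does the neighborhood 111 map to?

0

At position 17 the neighborhood is 111; the next row has 0 there.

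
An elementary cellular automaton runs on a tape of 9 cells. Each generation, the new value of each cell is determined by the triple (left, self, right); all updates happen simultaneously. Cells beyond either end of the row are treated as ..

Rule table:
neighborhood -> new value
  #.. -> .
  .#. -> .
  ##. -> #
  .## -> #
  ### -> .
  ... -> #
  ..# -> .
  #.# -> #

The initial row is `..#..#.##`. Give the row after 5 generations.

#.....###
..###.#.#
#.#.##.#.
.#.####..
..##..#.#

..##..#.#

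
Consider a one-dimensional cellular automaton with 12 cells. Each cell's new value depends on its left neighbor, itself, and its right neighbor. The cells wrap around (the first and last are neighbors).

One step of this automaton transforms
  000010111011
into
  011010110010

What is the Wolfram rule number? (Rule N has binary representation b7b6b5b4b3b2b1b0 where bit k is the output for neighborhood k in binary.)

141

position 7: 111 → 1  (bit 7 = 1)
position 8: 110 → 0  (bit 6 = 0)
position 5: 101 → 0  (bit 5 = 0)
position 0: 100 → 0  (bit 4 = 0)
position 6: 011 → 1  (bit 3 = 1)
position 4: 010 → 1  (bit 2 = 1)
position 3: 001 → 0  (bit 1 = 0)
position 1: 000 → 1  (bit 0 = 1)
bits b7..b0 = 10001101 = 141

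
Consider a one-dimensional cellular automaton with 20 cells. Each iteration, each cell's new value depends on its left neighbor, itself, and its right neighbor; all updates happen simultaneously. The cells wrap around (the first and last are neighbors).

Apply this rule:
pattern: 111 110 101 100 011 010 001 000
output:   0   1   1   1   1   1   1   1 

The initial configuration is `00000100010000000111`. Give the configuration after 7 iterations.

11111111111111111101

11111111111111111101
00000000000000000111
11111111111111111101  (repeats iteration 1; period 2)
iteration 7: 11111111111111111101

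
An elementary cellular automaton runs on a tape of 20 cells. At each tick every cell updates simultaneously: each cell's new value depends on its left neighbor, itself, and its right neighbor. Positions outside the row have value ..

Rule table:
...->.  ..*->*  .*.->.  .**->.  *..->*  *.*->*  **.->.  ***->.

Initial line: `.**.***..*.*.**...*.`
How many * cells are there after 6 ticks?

*..*...**.*.*..*.*.*
.**.*.*..*.*.**.*.*.
*..*.*.**.*.*..*.*.*
.**.*.*..*.*.**.*.*.  (repeats tick 2; period 2)
tick 6: .**.*.*..*.*.**.*.*.
count of *: 10

10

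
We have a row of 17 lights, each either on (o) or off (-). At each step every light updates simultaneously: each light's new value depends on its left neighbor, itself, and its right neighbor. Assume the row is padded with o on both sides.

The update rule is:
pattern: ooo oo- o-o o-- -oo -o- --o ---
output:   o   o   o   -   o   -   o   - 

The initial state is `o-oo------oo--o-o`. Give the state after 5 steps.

oooo-----ooo-o-oo
oooo----ooooo-ooo
oooo---oooooooooo
oooo--ooooooooooo
oooo-oooooooooooo

oooo-oooooooooooo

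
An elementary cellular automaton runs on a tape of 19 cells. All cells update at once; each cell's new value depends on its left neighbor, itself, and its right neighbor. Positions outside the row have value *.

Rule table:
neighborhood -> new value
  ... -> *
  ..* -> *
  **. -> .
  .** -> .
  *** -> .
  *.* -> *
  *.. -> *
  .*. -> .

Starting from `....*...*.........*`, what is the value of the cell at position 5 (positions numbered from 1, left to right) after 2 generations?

generation 1: ****.***.*********.
generation 2: ....*...*.........*
position 5 holds *

*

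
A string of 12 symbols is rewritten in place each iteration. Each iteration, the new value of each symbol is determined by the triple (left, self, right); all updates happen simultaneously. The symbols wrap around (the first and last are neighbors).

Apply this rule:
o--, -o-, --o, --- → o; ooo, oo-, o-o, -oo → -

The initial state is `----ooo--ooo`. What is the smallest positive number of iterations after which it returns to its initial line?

2

oooo---oo---
----ooo--ooo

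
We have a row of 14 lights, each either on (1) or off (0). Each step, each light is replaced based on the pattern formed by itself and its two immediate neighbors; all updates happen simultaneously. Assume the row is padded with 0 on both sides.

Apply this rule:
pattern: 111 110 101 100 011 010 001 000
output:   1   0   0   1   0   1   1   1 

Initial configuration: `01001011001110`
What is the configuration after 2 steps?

01110111000101

step 1: 11111000110101
step 2: 01110111000101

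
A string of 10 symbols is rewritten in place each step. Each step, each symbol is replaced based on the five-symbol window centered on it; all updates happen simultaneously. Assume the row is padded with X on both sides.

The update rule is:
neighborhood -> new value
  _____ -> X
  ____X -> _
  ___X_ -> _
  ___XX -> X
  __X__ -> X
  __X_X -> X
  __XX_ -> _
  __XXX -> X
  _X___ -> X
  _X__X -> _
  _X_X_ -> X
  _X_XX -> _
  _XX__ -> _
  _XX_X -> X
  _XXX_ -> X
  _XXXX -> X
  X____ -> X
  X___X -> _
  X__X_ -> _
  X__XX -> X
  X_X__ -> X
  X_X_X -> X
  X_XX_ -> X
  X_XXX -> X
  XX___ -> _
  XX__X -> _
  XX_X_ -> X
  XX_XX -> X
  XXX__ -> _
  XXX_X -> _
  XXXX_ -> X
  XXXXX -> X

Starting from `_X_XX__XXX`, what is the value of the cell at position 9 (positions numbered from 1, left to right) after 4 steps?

XX_X__XXXX
X_XX_XXXXX
_XXXXXXXXX
XXXXXXXXXX
position 9 holds X

X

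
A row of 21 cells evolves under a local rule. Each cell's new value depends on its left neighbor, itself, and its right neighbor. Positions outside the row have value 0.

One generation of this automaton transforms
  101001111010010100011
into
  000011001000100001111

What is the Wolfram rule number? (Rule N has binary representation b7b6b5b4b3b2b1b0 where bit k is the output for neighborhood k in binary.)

position 6: 111 → 0  (bit 7 = 0)
position 8: 110 → 1  (bit 6 = 1)
position 1: 101 → 0  (bit 5 = 0)
position 3: 100 → 0  (bit 4 = 0)
position 5: 011 → 1  (bit 3 = 1)
position 0: 010 → 0  (bit 2 = 0)
position 4: 001 → 1  (bit 1 = 1)
position 17: 000 → 1  (bit 0 = 1)
bits b7..b0 = 01001011 = 75

75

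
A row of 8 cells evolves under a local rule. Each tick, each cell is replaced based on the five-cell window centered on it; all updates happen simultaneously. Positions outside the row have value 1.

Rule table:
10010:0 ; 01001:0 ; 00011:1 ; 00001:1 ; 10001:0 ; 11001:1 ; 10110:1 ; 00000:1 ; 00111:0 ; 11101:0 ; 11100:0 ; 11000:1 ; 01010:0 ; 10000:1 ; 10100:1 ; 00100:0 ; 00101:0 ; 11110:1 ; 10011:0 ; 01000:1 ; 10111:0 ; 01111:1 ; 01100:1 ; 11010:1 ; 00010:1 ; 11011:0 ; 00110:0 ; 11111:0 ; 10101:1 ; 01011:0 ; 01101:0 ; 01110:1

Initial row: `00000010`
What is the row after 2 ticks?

00001010

11111100
00001010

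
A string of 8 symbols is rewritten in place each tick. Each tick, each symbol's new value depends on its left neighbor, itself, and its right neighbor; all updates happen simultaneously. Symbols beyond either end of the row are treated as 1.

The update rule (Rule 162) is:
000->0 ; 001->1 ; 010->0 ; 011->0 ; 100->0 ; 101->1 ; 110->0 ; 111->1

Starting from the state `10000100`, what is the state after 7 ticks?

01010101

00001001
00010010
00100101
01001010
10010101
00101010
01010101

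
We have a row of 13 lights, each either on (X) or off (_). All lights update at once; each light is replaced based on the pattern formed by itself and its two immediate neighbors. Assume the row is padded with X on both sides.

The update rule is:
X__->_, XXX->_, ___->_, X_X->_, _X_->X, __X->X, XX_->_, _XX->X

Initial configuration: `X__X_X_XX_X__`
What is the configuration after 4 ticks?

_X_XX__X_X_XX

__XX_X_X__X_X
_XX__X_X_XX_X
_X__XX_X_X__X
_X_XX__X_X_XX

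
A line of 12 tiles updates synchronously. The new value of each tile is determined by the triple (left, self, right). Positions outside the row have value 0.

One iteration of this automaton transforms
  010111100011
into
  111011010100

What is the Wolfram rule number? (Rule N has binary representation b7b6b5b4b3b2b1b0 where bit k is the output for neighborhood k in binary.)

182

position 4: 111 → 1  (bit 7 = 1)
position 6: 110 → 0  (bit 6 = 0)
position 2: 101 → 1  (bit 5 = 1)
position 7: 100 → 1  (bit 4 = 1)
position 3: 011 → 0  (bit 3 = 0)
position 1: 010 → 1  (bit 2 = 1)
position 0: 001 → 1  (bit 1 = 1)
position 8: 000 → 0  (bit 0 = 0)
bits b7..b0 = 10110110 = 182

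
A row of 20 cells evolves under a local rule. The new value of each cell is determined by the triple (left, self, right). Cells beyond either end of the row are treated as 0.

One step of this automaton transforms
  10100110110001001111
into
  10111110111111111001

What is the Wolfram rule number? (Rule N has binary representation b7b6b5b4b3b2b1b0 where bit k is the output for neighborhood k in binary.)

position 17: 111 → 0  (bit 7 = 0)
position 6: 110 → 1  (bit 6 = 1)
position 1: 101 → 0  (bit 5 = 0)
position 3: 100 → 1  (bit 4 = 1)
position 5: 011 → 1  (bit 3 = 1)
position 0: 010 → 1  (bit 2 = 1)
position 4: 001 → 1  (bit 1 = 1)
position 11: 000 → 1  (bit 0 = 1)
bits b7..b0 = 01011111 = 95

95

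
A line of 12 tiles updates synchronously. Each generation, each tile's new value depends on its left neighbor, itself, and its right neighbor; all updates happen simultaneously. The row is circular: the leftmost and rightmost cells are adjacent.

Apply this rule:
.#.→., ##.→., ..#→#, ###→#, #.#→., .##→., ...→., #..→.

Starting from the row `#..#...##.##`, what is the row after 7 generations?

..#...#....#
.#...#....#.
#...#....#..
...#....#..#
..#....#..#.
.#....#..#..
#....#..#...

#....#..#...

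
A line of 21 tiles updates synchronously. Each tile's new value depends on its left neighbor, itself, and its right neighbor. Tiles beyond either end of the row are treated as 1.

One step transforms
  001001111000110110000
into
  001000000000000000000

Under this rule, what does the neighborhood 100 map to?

0

At position 0 the neighborhood is 100; the next row has 0 there.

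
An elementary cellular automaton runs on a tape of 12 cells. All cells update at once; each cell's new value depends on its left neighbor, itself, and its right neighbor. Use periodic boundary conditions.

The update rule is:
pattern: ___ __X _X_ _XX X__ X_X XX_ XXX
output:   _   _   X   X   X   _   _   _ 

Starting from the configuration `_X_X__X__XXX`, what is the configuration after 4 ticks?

_X_XX_XX_X__
_X_X__X__XX_
_X_XX_XX_X_X
_X_X__X__X_X

_X_X__X__X_X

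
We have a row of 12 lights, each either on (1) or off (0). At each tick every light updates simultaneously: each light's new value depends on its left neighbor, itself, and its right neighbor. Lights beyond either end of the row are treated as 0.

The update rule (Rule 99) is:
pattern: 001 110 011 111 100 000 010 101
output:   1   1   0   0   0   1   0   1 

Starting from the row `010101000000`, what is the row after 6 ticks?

101010011111
010100100001
101001001110
010010010010
100100100100
001001001001

001001001001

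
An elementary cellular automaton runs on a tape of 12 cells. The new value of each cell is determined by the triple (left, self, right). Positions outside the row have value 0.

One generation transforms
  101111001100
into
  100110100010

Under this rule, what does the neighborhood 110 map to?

0

At position 5 the neighborhood is 110; the next row has 0 there.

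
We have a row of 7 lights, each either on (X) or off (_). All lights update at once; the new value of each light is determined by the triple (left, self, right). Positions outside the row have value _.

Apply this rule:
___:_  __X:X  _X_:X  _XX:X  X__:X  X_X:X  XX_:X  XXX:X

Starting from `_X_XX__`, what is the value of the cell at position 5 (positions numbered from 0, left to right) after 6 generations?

generation 1: XXXXXX_
generation 2: XXXXXXX
generation 3: XXXXXXX  (fixed point — unchanged through generation 6)
position 5 holds X

X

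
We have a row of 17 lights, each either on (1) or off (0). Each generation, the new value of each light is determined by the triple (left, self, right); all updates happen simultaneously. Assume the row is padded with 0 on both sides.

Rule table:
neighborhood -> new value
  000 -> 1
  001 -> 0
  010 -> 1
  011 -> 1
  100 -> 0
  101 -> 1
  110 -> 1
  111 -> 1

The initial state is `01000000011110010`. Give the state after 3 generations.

01111111111110010

01011111011110010
01111111111110010
01111111111110010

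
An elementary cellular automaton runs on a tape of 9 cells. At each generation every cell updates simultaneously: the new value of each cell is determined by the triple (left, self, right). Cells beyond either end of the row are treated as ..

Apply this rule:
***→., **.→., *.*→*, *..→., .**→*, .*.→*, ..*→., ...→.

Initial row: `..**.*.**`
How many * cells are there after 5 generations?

..*.****.
..***....
..*......
..*......  (fixed point — unchanged through generation 5)
count of *: 1

1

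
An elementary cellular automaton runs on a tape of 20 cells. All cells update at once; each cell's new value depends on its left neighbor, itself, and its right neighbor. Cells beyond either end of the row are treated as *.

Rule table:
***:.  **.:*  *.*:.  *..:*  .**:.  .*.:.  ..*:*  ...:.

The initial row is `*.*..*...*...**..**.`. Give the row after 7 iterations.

**.*..*..*.*.*.*....

iteration 1: *..**.*.*.*.*.***.*.
iteration 2: ***.*...........*...
iteration 3: ..*..*.........*.*.*
iteration 4: **.**.*.......*.....
iteration 5: .*..*..*.....*.*...*
iteration 6: ..**.**.*...*...*.*.
iteration 7: **.*..*..*.*.*.*....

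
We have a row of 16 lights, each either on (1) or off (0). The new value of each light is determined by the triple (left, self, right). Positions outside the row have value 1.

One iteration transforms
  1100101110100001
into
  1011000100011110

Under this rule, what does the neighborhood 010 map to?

At position 4 the neighborhood is 010; the next row has 0 there.

0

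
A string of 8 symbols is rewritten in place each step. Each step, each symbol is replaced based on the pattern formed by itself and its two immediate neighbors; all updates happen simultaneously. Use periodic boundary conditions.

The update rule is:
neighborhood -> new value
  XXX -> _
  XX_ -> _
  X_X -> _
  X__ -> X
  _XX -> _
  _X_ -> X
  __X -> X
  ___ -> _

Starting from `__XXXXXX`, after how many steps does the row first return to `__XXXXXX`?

6

step 1: XX______
step 2: __X____X
step 3: XXXX__XX
step 4: ____XX__
step 5: ___X__X_
step 6: __XXXXXX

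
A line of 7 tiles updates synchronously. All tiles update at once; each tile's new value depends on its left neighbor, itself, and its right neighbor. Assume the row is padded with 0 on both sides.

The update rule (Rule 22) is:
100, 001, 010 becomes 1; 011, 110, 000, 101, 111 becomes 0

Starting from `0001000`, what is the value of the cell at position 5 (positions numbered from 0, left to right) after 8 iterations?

0011100
0100010
1110111
0000000
0000000  (fixed point — unchanged through iteration 8)
position 5 holds 0

0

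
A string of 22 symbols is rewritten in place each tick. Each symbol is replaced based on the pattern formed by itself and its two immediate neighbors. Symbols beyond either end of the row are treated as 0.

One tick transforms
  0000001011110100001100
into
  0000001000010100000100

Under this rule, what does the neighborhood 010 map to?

At position 6 the neighborhood is 010; the next row has 1 there.

1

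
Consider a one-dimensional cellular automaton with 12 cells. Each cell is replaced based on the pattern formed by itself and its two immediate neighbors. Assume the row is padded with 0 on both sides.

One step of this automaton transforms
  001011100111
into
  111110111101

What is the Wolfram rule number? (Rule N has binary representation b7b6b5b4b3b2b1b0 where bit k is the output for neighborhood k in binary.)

position 5: 111 → 0  (bit 7 = 0)
position 6: 110 → 1  (bit 6 = 1)
position 3: 101 → 1  (bit 5 = 1)
position 7: 100 → 1  (bit 4 = 1)
position 4: 011 → 1  (bit 3 = 1)
position 2: 010 → 1  (bit 2 = 1)
position 1: 001 → 1  (bit 1 = 1)
position 0: 000 → 1  (bit 0 = 1)
bits b7..b0 = 01111111 = 127

127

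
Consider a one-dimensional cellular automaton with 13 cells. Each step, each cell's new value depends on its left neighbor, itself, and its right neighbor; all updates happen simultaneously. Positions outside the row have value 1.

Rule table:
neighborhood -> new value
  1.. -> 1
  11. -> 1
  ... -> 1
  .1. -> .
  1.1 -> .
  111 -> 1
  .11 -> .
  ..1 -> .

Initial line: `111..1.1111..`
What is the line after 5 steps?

1111....1111.
1111111..111.
11111111..11.
111111111..1.
1111111111...

1111111111...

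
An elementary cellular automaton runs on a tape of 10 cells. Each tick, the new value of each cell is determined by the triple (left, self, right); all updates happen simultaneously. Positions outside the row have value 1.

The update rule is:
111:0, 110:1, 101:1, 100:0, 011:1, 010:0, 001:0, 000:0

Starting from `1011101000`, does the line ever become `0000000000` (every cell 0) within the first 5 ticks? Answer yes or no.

yes

1110110000
0011110000
0010010000
0000000000
all cells are 0 at tick 4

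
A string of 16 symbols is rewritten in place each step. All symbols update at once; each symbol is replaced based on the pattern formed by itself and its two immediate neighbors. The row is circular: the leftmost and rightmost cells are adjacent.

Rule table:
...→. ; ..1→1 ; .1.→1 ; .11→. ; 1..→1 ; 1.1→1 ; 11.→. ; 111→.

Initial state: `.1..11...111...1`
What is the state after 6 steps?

1111..1.1...1.11
....111111.111..
...1......1...1.
..111....111.111
11...1..1...1...
..1.111111.111.1

..1.111111.111.1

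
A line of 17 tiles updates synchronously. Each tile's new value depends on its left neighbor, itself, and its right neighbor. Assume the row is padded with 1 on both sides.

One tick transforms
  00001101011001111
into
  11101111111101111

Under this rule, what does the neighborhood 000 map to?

1

At position 1 the neighborhood is 000; the next row has 1 there.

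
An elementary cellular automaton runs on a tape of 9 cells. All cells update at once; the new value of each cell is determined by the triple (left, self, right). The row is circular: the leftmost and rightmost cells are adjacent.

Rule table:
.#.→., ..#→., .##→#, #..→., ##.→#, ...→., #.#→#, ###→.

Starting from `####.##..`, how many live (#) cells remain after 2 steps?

#..####..
...#..#..
count of #: 2

2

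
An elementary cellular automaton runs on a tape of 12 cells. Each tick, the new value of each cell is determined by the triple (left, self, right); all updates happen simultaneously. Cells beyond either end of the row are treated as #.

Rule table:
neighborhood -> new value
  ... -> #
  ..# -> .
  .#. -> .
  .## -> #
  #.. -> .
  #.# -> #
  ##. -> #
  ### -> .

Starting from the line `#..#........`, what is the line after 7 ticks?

#....######.
#.##.#....##
#####..##.#.
....#..###.#
.##....#.###
###.##..##..
..####..##..

..####..##..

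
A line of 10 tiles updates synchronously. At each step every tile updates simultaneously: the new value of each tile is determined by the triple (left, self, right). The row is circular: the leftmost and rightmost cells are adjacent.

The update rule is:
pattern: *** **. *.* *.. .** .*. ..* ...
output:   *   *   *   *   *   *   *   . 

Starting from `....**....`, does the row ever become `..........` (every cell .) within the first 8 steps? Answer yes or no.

no

step 1: ...****...
step 2: ..******..
step 3: .********.
step 4: **********
step 5: **********  (fixed point — unchanged through step 8)
step 8 is **********, still not uniform .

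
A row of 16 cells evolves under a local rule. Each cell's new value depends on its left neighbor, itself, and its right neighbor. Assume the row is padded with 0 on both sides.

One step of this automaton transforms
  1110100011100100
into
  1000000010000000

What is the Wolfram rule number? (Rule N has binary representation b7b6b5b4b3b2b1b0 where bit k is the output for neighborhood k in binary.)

8

position 1: 111 → 0  (bit 7 = 0)
position 2: 110 → 0  (bit 6 = 0)
position 3: 101 → 0  (bit 5 = 0)
position 5: 100 → 0  (bit 4 = 0)
position 0: 011 → 1  (bit 3 = 1)
position 4: 010 → 0  (bit 2 = 0)
position 7: 001 → 0  (bit 1 = 0)
position 6: 000 → 0  (bit 0 = 0)
bits b7..b0 = 00001000 = 8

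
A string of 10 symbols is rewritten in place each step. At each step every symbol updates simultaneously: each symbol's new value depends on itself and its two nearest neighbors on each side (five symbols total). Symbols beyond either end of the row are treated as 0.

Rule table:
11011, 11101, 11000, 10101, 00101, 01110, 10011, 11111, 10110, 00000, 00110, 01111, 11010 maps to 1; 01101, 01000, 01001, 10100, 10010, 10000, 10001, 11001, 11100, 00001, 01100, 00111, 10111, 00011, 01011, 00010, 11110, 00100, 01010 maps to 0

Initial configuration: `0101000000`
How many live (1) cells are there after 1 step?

5

0100001111
count of 1: 5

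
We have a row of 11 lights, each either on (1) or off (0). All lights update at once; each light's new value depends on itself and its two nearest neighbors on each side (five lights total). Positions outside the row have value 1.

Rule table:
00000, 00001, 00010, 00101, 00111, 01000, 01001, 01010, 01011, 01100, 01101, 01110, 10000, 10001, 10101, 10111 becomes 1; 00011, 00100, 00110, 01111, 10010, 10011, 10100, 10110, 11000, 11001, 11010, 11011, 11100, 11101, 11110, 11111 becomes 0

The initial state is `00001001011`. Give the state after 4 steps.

step 1: 01110101110
step 2: 01100111100
step 3: 00100100000
step 4: 00010011110

00010011110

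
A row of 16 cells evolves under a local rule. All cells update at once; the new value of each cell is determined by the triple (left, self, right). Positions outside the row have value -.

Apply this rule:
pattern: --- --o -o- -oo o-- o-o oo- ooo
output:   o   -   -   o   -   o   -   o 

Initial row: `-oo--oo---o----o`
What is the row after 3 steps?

oo---oooo--o----

-o---o--o---oo--
---o------o-o--o
oo---oooo--o----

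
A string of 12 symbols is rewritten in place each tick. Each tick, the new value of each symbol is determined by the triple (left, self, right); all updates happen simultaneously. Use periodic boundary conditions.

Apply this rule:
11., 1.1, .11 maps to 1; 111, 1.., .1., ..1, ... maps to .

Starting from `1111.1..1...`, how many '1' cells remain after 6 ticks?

2

1..11.......
...11.......
...11.......  (fixed point — unchanged through tick 6)
count of 1: 2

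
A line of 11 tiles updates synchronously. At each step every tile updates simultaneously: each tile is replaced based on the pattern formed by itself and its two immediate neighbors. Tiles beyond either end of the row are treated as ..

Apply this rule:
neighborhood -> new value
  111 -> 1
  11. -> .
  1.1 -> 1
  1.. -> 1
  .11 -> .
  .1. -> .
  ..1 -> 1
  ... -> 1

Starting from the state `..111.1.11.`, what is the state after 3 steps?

step 1: 11.1.1.1..1
step 2: ..1.1.1.11.
step 3: 11.1.1.1..1

11.1.1.1..1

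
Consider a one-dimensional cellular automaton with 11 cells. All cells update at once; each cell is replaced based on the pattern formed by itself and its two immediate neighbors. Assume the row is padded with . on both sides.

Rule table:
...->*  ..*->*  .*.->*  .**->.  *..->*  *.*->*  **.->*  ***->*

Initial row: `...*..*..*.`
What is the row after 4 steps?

***********
.**********
*.*********
**.********

**.********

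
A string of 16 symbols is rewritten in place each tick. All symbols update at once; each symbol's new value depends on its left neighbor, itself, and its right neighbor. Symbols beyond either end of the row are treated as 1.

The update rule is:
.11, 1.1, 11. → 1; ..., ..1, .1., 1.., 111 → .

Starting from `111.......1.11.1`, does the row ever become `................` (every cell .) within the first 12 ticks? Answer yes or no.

yes

..1........11111
...........1....
................
all cells are . at tick 3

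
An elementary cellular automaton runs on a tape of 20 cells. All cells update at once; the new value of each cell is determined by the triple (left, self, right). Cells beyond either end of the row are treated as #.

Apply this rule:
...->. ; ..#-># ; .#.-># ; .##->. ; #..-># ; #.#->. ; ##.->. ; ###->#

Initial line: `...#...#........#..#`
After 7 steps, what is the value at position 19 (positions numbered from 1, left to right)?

step 1: #.###.###......####.
step 2: ...#...#.#....#.##..
step 3: #.###.##.##..##...##
step 4: ...#.......##..#.#.#
step 5: #.###.....#..###.#..
step 6: ...#.#...####.#..###
step 7: #.##.##.#.##..###.##
position 19 holds #

#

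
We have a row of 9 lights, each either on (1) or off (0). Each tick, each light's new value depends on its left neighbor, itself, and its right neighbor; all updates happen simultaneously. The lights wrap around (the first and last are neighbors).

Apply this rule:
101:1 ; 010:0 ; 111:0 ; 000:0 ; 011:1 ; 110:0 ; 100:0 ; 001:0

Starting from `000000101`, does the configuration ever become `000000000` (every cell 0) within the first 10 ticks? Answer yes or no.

yes

tick 1: 000000010
tick 2: 000000000
all cells are 0 at tick 2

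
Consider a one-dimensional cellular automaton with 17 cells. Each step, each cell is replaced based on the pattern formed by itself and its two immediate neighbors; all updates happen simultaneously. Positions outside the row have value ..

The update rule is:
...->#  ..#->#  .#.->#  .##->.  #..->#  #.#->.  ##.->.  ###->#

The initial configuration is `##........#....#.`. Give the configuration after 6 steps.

..###############
##.#############.
....###########.#
####.#########..#
.##...#######.###
#..###.#####...#.

#..###.#####...#.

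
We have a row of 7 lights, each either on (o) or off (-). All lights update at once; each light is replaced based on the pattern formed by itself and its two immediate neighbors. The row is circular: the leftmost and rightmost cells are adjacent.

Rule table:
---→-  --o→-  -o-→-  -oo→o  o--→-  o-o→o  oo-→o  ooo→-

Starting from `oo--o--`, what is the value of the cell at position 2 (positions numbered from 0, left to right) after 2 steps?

-

step 1: oo-----
step 2: oo-----
position 2 holds -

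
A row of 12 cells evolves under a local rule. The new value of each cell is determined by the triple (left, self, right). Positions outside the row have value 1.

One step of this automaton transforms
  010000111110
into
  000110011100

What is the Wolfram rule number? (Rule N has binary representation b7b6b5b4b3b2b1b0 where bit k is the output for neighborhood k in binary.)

129

position 7: 111 → 1  (bit 7 = 1)
position 10: 110 → 0  (bit 6 = 0)
position 0: 101 → 0  (bit 5 = 0)
position 2: 100 → 0  (bit 4 = 0)
position 6: 011 → 0  (bit 3 = 0)
position 1: 010 → 0  (bit 2 = 0)
position 5: 001 → 0  (bit 1 = 0)
position 3: 000 → 1  (bit 0 = 1)
bits b7..b0 = 10000001 = 129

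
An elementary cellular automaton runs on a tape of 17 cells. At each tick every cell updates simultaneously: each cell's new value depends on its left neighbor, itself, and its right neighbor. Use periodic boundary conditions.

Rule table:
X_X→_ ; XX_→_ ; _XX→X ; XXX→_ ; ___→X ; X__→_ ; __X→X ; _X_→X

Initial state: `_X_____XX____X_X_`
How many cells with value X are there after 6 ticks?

tick 1: XX_XXXXX__XXXX_X_
tick 2: X__X_____XX____X_
tick 3: X_XX_XXXXX__XXXX_
tick 4: X_X__X_____XX____
tick 5: X_X_XX_XXXXX__XXX
tick 6: __X_X__X_____XX__
count of X: 5

5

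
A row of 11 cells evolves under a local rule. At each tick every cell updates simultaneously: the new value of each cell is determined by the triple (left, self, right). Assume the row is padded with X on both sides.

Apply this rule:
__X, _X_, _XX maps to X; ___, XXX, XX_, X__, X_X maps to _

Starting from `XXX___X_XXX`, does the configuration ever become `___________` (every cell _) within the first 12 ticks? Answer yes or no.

no

tick 1: _____XX_X__
tick 2: ____XX__X_X
tick 3: ___XX__XX_X
tick 4: __XX__XX__X
tick 5: _XX__XX__XX
tick 6: _X__XX__XX_
tick 7: _X_XX__XX__
tick 8: _X_X__XX__X
tick 9: _X_X_XX__XX
tick 10: _X_X_X__XX_
tick 11: _X_X_X_XX__
tick 12: _X_X_X_X__X
tick 12 is _X_X_X_X__X, still not uniform _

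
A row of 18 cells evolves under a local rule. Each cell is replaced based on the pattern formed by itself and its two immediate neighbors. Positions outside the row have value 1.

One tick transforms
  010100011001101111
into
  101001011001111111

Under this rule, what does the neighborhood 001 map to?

0

At position 6 the neighborhood is 001; the next row has 0 there.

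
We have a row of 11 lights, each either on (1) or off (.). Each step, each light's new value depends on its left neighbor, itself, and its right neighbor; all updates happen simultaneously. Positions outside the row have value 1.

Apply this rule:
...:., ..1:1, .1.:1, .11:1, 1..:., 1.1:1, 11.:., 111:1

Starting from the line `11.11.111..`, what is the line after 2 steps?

step 1: 1.11.111..1
step 2: .11.111..11

.11.111..11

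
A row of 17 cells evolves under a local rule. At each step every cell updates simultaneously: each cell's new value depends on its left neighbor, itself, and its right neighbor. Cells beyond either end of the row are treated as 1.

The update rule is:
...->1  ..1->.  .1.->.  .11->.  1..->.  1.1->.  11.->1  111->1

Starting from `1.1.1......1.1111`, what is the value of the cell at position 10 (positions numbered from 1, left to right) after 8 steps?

1

step 1: 1.....1111....111
step 2: 1.111..111.11..11
step 3: 1..11...11..1...1
step 4: 1...1.1..1....1..
step 5: 1.1........11....
step 6: 1...111111..1.11.
step 7: 1.1..11111.....1.
step 8: 1.....1111.111...
position 10 holds 1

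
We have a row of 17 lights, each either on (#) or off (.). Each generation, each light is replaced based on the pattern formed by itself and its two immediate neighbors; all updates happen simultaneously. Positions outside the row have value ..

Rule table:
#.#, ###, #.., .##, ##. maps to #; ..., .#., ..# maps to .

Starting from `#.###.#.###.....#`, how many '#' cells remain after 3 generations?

13

.#####.#####.....
.############....
.#############...
count of #: 13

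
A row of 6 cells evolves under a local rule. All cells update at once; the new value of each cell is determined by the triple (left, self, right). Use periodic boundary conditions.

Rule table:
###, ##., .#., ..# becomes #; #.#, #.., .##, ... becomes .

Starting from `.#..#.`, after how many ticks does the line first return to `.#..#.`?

2

##.##.
.#..#.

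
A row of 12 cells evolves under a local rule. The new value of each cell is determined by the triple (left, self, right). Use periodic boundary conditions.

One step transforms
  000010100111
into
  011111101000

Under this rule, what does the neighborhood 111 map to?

0

At position 10 the neighborhood is 111; the next row has 0 there.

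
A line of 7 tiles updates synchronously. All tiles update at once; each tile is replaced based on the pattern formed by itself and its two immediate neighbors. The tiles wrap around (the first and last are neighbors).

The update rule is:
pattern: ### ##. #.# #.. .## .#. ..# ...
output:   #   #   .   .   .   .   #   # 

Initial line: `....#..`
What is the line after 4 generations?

####..#
####.#.
.###...
#.##.##

#.##.##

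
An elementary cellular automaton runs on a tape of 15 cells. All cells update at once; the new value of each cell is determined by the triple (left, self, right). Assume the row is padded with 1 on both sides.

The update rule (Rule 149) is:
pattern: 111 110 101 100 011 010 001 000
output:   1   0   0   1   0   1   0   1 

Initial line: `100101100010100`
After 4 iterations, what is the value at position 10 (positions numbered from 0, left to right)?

0

iteration 1: 010100011010110
iteration 2: 010111000010000
iteration 3: 010010111011110
iteration 4: 011010010001100
position 10 holds 0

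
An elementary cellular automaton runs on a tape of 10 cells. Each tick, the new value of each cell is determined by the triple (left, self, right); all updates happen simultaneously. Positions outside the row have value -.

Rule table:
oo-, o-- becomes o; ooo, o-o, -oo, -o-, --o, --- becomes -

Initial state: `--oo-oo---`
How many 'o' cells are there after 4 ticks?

2

tick 1: ---o--oo--
tick 2: ----o--oo-
tick 3: -----o--oo
tick 4: ------o--o
count of o: 2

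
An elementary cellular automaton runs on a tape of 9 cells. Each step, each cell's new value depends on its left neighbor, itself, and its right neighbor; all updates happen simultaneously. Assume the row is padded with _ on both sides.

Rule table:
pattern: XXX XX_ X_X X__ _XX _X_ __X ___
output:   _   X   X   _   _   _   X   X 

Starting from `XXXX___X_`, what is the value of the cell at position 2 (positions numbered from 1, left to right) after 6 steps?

_

___X_XX__
XXX_X_X_X
__XX_X_X_
XX_XX_X__
_XX_XX__X
X_XX_X_X_
position 2 holds _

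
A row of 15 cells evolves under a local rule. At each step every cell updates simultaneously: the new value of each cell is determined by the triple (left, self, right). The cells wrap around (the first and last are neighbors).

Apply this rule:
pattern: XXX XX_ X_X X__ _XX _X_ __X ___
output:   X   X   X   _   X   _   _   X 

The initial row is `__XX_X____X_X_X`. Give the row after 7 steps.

XXXXX__XXX__XXX

step 1: __XXX__XX__X_X_
step 2: X_XXX__XX___X__
step 3: _XXXX__XX_X____
step 4: _XXXX__XXX__XXX
step 5: XXXXX__XXX__XXX
step 6: XXXXX__XXX__XXX  (fixed point — unchanged through step 7)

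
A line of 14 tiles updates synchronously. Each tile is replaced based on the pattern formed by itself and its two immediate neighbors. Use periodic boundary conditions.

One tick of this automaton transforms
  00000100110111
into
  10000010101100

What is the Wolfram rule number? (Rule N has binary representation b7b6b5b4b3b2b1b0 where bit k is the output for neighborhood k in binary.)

position 12: 111 → 0  (bit 7 = 0)
position 9: 110 → 0  (bit 6 = 0)
position 10: 101 → 1  (bit 5 = 1)
position 0: 100 → 1  (bit 4 = 1)
position 8: 011 → 1  (bit 3 = 1)
position 5: 010 → 0  (bit 2 = 0)
position 4: 001 → 0  (bit 1 = 0)
position 1: 000 → 0  (bit 0 = 0)
bits b7..b0 = 00111000 = 56

56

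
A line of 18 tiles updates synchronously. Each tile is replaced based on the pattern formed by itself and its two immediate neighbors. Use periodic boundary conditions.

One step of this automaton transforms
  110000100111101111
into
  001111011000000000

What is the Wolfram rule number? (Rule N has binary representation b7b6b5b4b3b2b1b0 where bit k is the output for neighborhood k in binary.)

19

position 0: 111 → 0  (bit 7 = 0)
position 1: 110 → 0  (bit 6 = 0)
position 13: 101 → 0  (bit 5 = 0)
position 2: 100 → 1  (bit 4 = 1)
position 9: 011 → 0  (bit 3 = 0)
position 6: 010 → 0  (bit 2 = 0)
position 5: 001 → 1  (bit 1 = 1)
position 3: 000 → 1  (bit 0 = 1)
bits b7..b0 = 00010011 = 19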